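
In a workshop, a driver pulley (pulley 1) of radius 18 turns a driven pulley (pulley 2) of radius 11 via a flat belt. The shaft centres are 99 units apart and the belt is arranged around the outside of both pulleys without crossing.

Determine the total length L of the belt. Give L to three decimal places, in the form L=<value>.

L=289.601

open belt: β = asin((r2−r1)/C) = asin(-7/99) = -4.0546°
wrap1 = π − 2β = 188.1092°
wrap2 = π + 2β = 171.8908°
tangent length = C·cosβ = 98.7522
L = r1·wrap1 + r2·wrap2 + 2·C·cosβ = 18·3.2831 + 11·3.0001 + 2·98.7522 = 289.6013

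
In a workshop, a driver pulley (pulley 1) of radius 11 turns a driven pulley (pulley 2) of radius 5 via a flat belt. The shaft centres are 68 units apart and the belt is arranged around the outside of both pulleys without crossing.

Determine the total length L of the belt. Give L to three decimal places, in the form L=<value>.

L=186.795

open belt: β = asin((r2−r1)/C) = asin(-6/68) = -5.0621°
wrap1 = π − 2β = 190.1242°
wrap2 = π + 2β = 169.8758°
tangent length = C·cosβ = 67.7348
L = r1·wrap1 + r2·wrap2 + 2·C·cosβ = 11·3.3183 + 5·2.9649 + 2·67.7348 = 186.7952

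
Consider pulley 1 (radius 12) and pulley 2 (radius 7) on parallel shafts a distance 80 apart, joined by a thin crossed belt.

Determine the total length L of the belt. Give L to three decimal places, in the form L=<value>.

crossed belt: β = asin((r1+r2)/C) = asin(19/80) = 13.7390°
wrap1 = wrap2 = π + 2β = 207.4781°
tangent length = C·cosβ = 77.7110
L = (r1+r2)·wrap + 2·C·cosβ = 19·3.6212 + 2·77.7110 = 224.2243

L=224.224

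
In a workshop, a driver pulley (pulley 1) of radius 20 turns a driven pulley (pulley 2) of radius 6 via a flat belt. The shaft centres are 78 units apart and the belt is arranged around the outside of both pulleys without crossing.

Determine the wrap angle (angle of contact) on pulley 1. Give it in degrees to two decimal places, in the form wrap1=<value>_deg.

open belt: β = asin((r2−r1)/C) = asin(-14/78) = -10.3399°
wrap1 = π − 2β = 200.6798°
wrap2 = π + 2β = 159.3202°

wrap1=200.68_deg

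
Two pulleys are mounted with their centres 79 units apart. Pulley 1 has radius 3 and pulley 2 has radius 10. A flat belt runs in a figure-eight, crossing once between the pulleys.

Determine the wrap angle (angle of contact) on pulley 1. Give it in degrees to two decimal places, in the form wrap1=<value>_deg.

crossed belt: β = asin((r1+r2)/C) = asin(13/79) = 9.4715°
wrap1 = wrap2 = π + 2β = 198.9430°

wrap1=198.94_deg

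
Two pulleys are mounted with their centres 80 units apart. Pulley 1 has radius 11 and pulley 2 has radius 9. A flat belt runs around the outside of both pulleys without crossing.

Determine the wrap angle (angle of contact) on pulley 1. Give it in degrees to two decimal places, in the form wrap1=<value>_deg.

wrap1=182.87_deg

open belt: β = asin((r2−r1)/C) = asin(-2/80) = -1.4325°
wrap1 = π − 2β = 182.8651°
wrap2 = π + 2β = 177.1349°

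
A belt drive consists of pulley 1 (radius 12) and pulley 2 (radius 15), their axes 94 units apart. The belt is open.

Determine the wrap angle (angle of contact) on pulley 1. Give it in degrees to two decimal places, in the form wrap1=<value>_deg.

open belt: β = asin((r2−r1)/C) = asin(3/94) = 1.8289°
wrap1 = π − 2β = 176.3422°
wrap2 = π + 2β = 183.6578°

wrap1=176.34_deg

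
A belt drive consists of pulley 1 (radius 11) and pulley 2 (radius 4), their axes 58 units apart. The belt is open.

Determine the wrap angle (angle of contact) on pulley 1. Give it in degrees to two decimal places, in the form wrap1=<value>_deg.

wrap1=193.86_deg

open belt: β = asin((r2−r1)/C) = asin(-7/58) = -6.9319°
wrap1 = π − 2β = 193.8638°
wrap2 = π + 2β = 166.1362°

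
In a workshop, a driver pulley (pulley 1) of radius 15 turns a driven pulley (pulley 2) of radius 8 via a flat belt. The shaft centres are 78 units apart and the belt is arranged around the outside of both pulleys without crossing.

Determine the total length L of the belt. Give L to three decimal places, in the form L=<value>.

open belt: β = asin((r2−r1)/C) = asin(-7/78) = -5.1489°
wrap1 = π − 2β = 190.2977°
wrap2 = π + 2β = 169.7023°
tangent length = C·cosβ = 77.6853
L = r1·wrap1 + r2·wrap2 + 2·C·cosβ = 15·3.3213 + 8·2.9619 + 2·77.6853 = 228.8853

L=228.885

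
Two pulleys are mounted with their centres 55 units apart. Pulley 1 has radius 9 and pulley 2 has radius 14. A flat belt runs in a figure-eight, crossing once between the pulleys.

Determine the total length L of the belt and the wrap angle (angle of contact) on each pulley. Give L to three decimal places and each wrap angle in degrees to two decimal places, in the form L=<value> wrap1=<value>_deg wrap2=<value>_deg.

L=192.023 wrap1=229.44_deg wrap2=229.44_deg

crossed belt: β = asin((r1+r2)/C) = asin(23/55) = 24.7199°
wrap1 = wrap2 = π + 2β = 229.4397°
tangent length = C·cosβ = 49.9600
L = (r1+r2)·wrap + 2·C·cosβ = 23·4.0045 + 2·49.9600 = 192.0230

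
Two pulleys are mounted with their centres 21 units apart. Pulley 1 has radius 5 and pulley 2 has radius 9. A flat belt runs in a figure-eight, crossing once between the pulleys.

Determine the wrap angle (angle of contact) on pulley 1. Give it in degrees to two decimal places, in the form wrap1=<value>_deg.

crossed belt: β = asin((r1+r2)/C) = asin(14/21) = 41.8103°
wrap1 = wrap2 = π + 2β = 263.6206°

wrap1=263.62_deg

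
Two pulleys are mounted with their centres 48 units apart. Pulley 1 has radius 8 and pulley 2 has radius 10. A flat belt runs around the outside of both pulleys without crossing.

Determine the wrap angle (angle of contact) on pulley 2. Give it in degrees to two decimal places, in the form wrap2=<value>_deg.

wrap2=184.78_deg

open belt: β = asin((r2−r1)/C) = asin(2/48) = 2.3880°
wrap1 = π − 2β = 175.2240°
wrap2 = π + 2β = 184.7760°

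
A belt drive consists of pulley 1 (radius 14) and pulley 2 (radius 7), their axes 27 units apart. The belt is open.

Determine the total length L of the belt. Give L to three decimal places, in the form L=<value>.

open belt: β = asin((r2−r1)/C) = asin(-7/27) = -15.0261°
wrap1 = π − 2β = 210.0522°
wrap2 = π + 2β = 149.9478°
tangent length = C·cosβ = 26.0768
L = r1·wrap1 + r2·wrap2 + 2·C·cosβ = 14·3.6661 + 7·2.6171 + 2·26.0768 = 121.7986

L=121.799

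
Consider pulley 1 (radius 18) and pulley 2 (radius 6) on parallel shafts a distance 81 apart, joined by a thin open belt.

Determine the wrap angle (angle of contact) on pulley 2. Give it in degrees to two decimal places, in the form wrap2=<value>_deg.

wrap2=162.96_deg

open belt: β = asin((r2−r1)/C) = asin(-12/81) = -8.5196°
wrap1 = π − 2β = 197.0392°
wrap2 = π + 2β = 162.9608°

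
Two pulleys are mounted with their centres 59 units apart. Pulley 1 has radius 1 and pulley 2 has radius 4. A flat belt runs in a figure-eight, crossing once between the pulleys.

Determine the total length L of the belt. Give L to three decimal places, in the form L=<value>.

crossed belt: β = asin((r1+r2)/C) = asin(5/59) = 4.8614°
wrap1 = wrap2 = π + 2β = 189.7228°
tangent length = C·cosβ = 58.7878
L = (r1+r2)·wrap + 2·C·cosβ = 5·3.3113 + 2·58.7878 = 134.1319

L=134.132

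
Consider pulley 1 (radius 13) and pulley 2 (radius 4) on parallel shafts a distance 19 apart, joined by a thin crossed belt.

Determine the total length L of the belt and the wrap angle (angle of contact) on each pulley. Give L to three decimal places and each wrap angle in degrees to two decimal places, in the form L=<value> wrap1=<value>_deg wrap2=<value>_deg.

L=108.044 wrap1=306.95_deg wrap2=306.95_deg

crossed belt: β = asin((r1+r2)/C) = asin(17/19) = 63.4746°
wrap1 = wrap2 = π + 2β = 306.9493°
tangent length = C·cosβ = 8.4853
L = (r1+r2)·wrap + 2·C·cosβ = 17·5.3573 + 2·8.4853 = 108.0443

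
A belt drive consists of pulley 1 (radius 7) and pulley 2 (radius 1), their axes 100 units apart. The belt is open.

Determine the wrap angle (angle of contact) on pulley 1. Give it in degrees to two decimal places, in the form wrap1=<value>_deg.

wrap1=186.88_deg

open belt: β = asin((r2−r1)/C) = asin(-6/100) = -3.4398°
wrap1 = π − 2β = 186.8796°
wrap2 = π + 2β = 173.1204°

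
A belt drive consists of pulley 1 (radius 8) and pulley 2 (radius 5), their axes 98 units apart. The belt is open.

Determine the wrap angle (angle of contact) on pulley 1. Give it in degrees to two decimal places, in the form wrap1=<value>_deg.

open belt: β = asin((r2−r1)/C) = asin(-3/98) = -1.7542°
wrap1 = π − 2β = 183.5085°
wrap2 = π + 2β = 176.4915°

wrap1=183.51_deg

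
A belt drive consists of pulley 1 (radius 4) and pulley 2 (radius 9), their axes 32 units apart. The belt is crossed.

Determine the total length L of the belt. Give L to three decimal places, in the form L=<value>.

L=110.198

crossed belt: β = asin((r1+r2)/C) = asin(13/32) = 23.9695°
wrap1 = wrap2 = π + 2β = 227.9390°
tangent length = C·cosβ = 29.2404
L = (r1+r2)·wrap + 2·C·cosβ = 13·3.9783 + 2·29.2404 = 110.1985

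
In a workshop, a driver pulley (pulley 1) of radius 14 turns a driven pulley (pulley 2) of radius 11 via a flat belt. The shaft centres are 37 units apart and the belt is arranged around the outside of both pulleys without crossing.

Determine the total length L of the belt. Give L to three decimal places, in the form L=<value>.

L=152.783

open belt: β = asin((r2−r1)/C) = asin(-3/37) = -4.6507°
wrap1 = π − 2β = 189.3014°
wrap2 = π + 2β = 170.6986°
tangent length = C·cosβ = 36.8782
L = r1·wrap1 + r2·wrap2 + 2·C·cosβ = 14·3.3039 + 11·2.9793 + 2·36.8782 = 152.7832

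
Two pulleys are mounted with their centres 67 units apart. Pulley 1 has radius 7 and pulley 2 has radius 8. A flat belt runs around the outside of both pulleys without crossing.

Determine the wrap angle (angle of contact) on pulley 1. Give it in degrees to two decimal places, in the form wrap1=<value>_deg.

open belt: β = asin((r2−r1)/C) = asin(1/67) = 0.8552°
wrap1 = π − 2β = 178.2896°
wrap2 = π + 2β = 181.7104°

wrap1=178.29_deg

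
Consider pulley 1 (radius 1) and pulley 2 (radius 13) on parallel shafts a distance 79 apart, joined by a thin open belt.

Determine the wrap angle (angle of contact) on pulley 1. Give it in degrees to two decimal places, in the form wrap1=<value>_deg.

wrap1=162.53_deg

open belt: β = asin((r2−r1)/C) = asin(12/79) = 8.7370°
wrap1 = π − 2β = 162.5260°
wrap2 = π + 2β = 197.4740°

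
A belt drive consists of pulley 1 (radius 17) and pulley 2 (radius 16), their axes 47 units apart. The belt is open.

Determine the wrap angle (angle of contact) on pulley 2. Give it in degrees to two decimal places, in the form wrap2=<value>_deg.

open belt: β = asin((r2−r1)/C) = asin(-1/47) = -1.2192°
wrap1 = π − 2β = 182.4383°
wrap2 = π + 2β = 177.5617°

wrap2=177.56_deg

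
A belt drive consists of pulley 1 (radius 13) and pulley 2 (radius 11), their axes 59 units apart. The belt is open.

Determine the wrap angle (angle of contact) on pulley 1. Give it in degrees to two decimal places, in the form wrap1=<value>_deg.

open belt: β = asin((r2−r1)/C) = asin(-2/59) = -1.9426°
wrap1 = π − 2β = 183.8852°
wrap2 = π + 2β = 176.1148°

wrap1=183.89_deg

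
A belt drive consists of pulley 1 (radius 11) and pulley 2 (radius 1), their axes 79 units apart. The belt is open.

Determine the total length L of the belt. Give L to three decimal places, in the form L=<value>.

open belt: β = asin((r2−r1)/C) = asin(-10/79) = -7.2721°
wrap1 = π − 2β = 194.5443°
wrap2 = π + 2β = 165.4557°
tangent length = C·cosβ = 78.3645
L = r1·wrap1 + r2·wrap2 + 2·C·cosβ = 11·3.3954 + 1·2.8877 + 2·78.3645 = 196.9666

L=196.967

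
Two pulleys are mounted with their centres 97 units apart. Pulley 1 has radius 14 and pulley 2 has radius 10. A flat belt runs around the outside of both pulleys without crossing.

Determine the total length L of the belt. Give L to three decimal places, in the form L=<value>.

open belt: β = asin((r2−r1)/C) = asin(-4/97) = -2.3634°
wrap1 = π − 2β = 184.7268°
wrap2 = π + 2β = 175.2732°
tangent length = C·cosβ = 96.9175
L = r1·wrap1 + r2·wrap2 + 2·C·cosβ = 14·3.2241 + 10·3.0591 + 2·96.9175 = 269.5632

L=269.563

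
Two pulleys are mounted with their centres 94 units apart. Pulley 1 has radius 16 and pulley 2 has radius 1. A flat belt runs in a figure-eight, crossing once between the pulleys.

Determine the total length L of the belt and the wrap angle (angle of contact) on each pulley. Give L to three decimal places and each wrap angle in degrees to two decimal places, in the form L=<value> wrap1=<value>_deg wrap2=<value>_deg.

L=244.490 wrap1=200.84_deg wrap2=200.84_deg

crossed belt: β = asin((r1+r2)/C) = asin(17/94) = 10.4193°
wrap1 = wrap2 = π + 2β = 200.8387°
tangent length = C·cosβ = 92.4500
L = (r1+r2)·wrap + 2·C·cosβ = 17·3.5053 + 2·92.4500 = 244.4900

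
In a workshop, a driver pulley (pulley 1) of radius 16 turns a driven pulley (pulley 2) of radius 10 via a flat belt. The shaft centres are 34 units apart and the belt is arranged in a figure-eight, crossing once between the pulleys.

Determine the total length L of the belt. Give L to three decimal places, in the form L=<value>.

crossed belt: β = asin((r1+r2)/C) = asin(26/34) = 49.8808°
wrap1 = wrap2 = π + 2β = 279.7617°
tangent length = C·cosβ = 21.9089
L = (r1+r2)·wrap + 2·C·cosβ = 26·4.8828 + 2·21.9089 = 170.7696

L=170.770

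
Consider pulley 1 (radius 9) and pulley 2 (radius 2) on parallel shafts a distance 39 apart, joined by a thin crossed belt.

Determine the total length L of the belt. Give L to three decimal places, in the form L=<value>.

L=115.681

crossed belt: β = asin((r1+r2)/C) = asin(11/39) = 16.3827°
wrap1 = wrap2 = π + 2β = 212.7653°
tangent length = C·cosβ = 37.4166
L = (r1+r2)·wrap + 2·C·cosβ = 11·3.7135 + 2·37.4166 = 115.6812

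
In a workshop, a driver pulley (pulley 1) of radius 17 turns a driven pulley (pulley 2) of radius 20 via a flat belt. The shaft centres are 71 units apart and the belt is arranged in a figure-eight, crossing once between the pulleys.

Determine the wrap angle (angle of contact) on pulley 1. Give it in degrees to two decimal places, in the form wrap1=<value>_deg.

crossed belt: β = asin((r1+r2)/C) = asin(37/71) = 31.4079°
wrap1 = wrap2 = π + 2β = 242.8157°

wrap1=242.82_deg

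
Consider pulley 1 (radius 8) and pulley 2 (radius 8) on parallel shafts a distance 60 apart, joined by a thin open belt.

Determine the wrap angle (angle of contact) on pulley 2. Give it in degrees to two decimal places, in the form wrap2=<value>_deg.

wrap2=180.00_deg

open belt: β = asin((r2−r1)/C) = asin(0/60) = 0.0000°
wrap1 = π − 2β = 180.0000°
wrap2 = π + 2β = 180.0000°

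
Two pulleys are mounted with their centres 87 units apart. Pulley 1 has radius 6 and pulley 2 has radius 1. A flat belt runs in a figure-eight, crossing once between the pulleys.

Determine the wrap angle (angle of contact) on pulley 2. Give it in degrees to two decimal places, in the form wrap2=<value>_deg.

wrap2=189.23_deg

crossed belt: β = asin((r1+r2)/C) = asin(7/87) = 4.6150°
wrap1 = wrap2 = π + 2β = 189.2300°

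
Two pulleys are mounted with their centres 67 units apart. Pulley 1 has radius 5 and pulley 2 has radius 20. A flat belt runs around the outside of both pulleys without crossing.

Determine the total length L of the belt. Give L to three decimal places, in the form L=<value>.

open belt: β = asin((r2−r1)/C) = asin(15/67) = 12.9371°
wrap1 = π − 2β = 154.1259°
wrap2 = π + 2β = 205.8741°
tangent length = C·cosβ = 65.2993
L = r1·wrap1 + r2·wrap2 + 2·C·cosβ = 5·2.6900 + 20·3.5932 + 2·65.2993 = 215.9123

L=215.912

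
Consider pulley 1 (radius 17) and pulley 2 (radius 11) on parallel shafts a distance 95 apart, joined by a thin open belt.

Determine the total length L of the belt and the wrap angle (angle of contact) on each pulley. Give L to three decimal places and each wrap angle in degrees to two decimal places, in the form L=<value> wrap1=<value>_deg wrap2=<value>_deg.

open belt: β = asin((r2−r1)/C) = asin(-6/95) = -3.6211°
wrap1 = π − 2β = 187.2422°
wrap2 = π + 2β = 172.7578°
tangent length = C·cosβ = 94.8103
L = r1·wrap1 + r2·wrap2 + 2·C·cosβ = 17·3.2680 + 11·3.0152 + 2·94.8103 = 278.3437

L=278.344 wrap1=187.24_deg wrap2=172.76_deg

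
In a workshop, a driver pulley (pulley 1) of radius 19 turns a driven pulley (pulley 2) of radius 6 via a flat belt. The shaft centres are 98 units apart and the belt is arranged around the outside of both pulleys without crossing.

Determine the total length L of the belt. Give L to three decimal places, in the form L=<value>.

open belt: β = asin((r2−r1)/C) = asin(-13/98) = -7.6229°
wrap1 = π − 2β = 195.2459°
wrap2 = π + 2β = 164.7541°
tangent length = C·cosβ = 97.1339
L = r1·wrap1 + r2·wrap2 + 2·C·cosβ = 19·3.4077 + 6·2.8755 + 2·97.1339 = 276.2668

L=276.267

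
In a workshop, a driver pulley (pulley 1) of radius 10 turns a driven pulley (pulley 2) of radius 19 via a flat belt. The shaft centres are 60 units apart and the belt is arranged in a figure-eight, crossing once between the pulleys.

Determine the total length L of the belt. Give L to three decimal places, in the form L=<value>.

crossed belt: β = asin((r1+r2)/C) = asin(29/60) = 28.9033°
wrap1 = wrap2 = π + 2β = 237.8067°
tangent length = C·cosβ = 52.5262
L = (r1+r2)·wrap + 2·C·cosβ = 29·4.1505 + 2·52.5262 = 225.4171

L=225.417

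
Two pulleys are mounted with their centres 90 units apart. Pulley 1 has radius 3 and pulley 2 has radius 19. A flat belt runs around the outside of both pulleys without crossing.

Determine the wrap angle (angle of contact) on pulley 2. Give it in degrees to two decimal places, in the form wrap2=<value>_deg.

wrap2=200.48_deg

open belt: β = asin((r2−r1)/C) = asin(16/90) = 10.2403°
wrap1 = π − 2β = 159.5193°
wrap2 = π + 2β = 200.4807°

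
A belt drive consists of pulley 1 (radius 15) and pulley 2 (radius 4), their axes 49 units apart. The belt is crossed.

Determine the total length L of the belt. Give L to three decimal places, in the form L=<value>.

L=165.154

crossed belt: β = asin((r1+r2)/C) = asin(19/49) = 22.8149°
wrap1 = wrap2 = π + 2β = 225.6298°
tangent length = C·cosβ = 45.1664
L = (r1+r2)·wrap + 2·C·cosβ = 19·3.9380 + 2·45.1664 = 165.1544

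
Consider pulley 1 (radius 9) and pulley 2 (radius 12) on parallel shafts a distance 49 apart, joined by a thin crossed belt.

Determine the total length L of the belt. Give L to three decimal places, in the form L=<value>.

L=173.119

crossed belt: β = asin((r1+r2)/C) = asin(21/49) = 25.3769°
wrap1 = wrap2 = π + 2β = 230.7539°
tangent length = C·cosβ = 44.2719
L = (r1+r2)·wrap + 2·C·cosβ = 21·4.0274 + 2·44.2719 = 173.1195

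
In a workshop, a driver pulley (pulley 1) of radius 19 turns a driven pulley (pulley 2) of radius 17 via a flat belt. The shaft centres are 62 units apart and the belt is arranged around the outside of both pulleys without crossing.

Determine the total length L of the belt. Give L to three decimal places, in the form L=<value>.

L=237.162

open belt: β = asin((r2−r1)/C) = asin(-2/62) = -1.8486°
wrap1 = π − 2β = 183.6971°
wrap2 = π + 2β = 176.3029°
tangent length = C·cosβ = 61.9677
L = r1·wrap1 + r2·wrap2 + 2·C·cosβ = 19·3.2061 + 17·3.0771 + 2·61.9677 = 237.1619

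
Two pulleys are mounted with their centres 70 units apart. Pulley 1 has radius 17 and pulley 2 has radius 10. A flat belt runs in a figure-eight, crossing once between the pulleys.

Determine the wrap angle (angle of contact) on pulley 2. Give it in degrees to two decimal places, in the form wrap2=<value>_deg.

wrap2=225.38_deg

crossed belt: β = asin((r1+r2)/C) = asin(27/70) = 22.6881°
wrap1 = wrap2 = π + 2β = 225.3762°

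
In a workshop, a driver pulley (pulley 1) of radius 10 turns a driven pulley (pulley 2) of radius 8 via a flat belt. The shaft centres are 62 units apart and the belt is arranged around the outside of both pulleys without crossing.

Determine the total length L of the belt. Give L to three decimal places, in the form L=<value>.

open belt: β = asin((r2−r1)/C) = asin(-2/62) = -1.8486°
wrap1 = π − 2β = 183.6971°
wrap2 = π + 2β = 176.3029°
tangent length = C·cosβ = 61.9677
L = r1·wrap1 + r2·wrap2 + 2·C·cosβ = 10·3.2061 + 8·3.0771 + 2·61.9677 = 180.6132

L=180.613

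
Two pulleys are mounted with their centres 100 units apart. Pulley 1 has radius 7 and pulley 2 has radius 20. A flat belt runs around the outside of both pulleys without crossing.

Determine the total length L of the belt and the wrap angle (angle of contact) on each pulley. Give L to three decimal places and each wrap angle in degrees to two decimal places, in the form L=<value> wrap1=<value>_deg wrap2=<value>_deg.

open belt: β = asin((r2−r1)/C) = asin(13/100) = 7.4696°
wrap1 = π − 2β = 165.0608°
wrap2 = π + 2β = 194.9392°
tangent length = C·cosβ = 99.1514
L = r1·wrap1 + r2·wrap2 + 2·C·cosβ = 7·2.8809 + 20·3.4023 + 2·99.1514 = 286.5154

L=286.515 wrap1=165.06_deg wrap2=194.94_deg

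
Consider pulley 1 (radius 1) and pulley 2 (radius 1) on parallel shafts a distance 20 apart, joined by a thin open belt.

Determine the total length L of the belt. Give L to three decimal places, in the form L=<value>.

L=46.283

open belt: β = asin((r2−r1)/C) = asin(0/20) = 0.0000°
wrap1 = π − 2β = 180.0000°
wrap2 = π + 2β = 180.0000°
tangent length = C·cosβ = 20.0000
L = r1·wrap1 + r2·wrap2 + 2·C·cosβ = 1·3.1416 + 1·3.1416 + 2·20.0000 = 46.2832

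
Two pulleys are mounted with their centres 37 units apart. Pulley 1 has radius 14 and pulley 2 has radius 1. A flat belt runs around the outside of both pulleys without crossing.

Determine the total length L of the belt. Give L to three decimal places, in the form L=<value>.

open belt: β = asin((r2−r1)/C) = asin(-13/37) = -20.5700°
wrap1 = π − 2β = 221.1400°
wrap2 = π + 2β = 138.8600°
tangent length = C·cosβ = 34.6410
L = r1·wrap1 + r2·wrap2 + 2·C·cosβ = 14·3.8596 + 1·2.4236 + 2·34.6410 = 125.7403

L=125.740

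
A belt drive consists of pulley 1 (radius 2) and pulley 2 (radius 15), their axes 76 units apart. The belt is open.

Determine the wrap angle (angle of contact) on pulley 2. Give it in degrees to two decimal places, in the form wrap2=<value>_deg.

open belt: β = asin((r2−r1)/C) = asin(13/76) = 9.8490°
wrap1 = π − 2β = 160.3019°
wrap2 = π + 2β = 199.6981°

wrap2=199.70_deg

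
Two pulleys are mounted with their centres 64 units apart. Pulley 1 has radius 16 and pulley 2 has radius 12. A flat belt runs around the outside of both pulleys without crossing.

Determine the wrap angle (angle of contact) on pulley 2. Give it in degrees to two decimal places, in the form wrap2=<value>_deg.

wrap2=172.83_deg

open belt: β = asin((r2−r1)/C) = asin(-4/64) = -3.5833°
wrap1 = π − 2β = 187.1666°
wrap2 = π + 2β = 172.8334°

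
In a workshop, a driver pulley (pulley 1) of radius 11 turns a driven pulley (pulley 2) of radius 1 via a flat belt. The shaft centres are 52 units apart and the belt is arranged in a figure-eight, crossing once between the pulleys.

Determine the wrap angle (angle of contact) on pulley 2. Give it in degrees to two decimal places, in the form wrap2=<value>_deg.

crossed belt: β = asin((r1+r2)/C) = asin(12/52) = 13.3424°
wrap1 = wrap2 = π + 2β = 206.6847°

wrap2=206.68_deg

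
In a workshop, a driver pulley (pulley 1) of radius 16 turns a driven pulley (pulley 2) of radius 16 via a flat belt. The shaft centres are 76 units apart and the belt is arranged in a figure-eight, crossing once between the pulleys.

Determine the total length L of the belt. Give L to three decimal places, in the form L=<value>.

crossed belt: β = asin((r1+r2)/C) = asin(32/76) = 24.9011°
wrap1 = wrap2 = π + 2β = 229.8021°
tangent length = C·cosβ = 68.9348
L = (r1+r2)·wrap + 2·C·cosβ = 32·4.0108 + 2·68.9348 = 266.2152

L=266.215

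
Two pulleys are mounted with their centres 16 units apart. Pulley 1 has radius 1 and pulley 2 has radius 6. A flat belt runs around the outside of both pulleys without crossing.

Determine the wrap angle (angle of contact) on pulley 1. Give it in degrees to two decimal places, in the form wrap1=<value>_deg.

wrap1=143.58_deg

open belt: β = asin((r2−r1)/C) = asin(5/16) = 18.2100°
wrap1 = π − 2β = 143.5801°
wrap2 = π + 2β = 216.4199°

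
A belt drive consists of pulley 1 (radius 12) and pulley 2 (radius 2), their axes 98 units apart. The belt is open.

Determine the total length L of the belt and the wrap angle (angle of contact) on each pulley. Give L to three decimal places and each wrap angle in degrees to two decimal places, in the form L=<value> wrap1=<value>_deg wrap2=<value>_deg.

L=241.004 wrap1=191.71_deg wrap2=168.29_deg

open belt: β = asin((r2−r1)/C) = asin(-10/98) = -5.8567°
wrap1 = π − 2β = 191.7134°
wrap2 = π + 2β = 168.2866°
tangent length = C·cosβ = 97.4885
L = r1·wrap1 + r2·wrap2 + 2·C·cosβ = 12·3.3460 + 2·2.9372 + 2·97.4885 = 241.0036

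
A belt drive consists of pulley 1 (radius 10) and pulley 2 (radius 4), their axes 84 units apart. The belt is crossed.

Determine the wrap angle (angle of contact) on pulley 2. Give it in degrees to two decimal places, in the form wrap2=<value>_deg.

crossed belt: β = asin((r1+r2)/C) = asin(14/84) = 9.5941°
wrap1 = wrap2 = π + 2β = 199.1881°

wrap2=199.19_deg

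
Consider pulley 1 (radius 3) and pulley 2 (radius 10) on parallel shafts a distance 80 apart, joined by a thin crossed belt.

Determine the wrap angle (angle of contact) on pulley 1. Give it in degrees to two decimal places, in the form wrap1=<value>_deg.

wrap1=198.70_deg

crossed belt: β = asin((r1+r2)/C) = asin(13/80) = 9.3520°
wrap1 = wrap2 = π + 2β = 198.7041°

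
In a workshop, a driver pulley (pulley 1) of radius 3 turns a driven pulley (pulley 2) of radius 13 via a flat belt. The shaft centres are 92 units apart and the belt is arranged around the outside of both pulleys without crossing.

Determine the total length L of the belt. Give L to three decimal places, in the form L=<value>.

open belt: β = asin((r2−r1)/C) = asin(10/92) = 6.2401°
wrap1 = π − 2β = 167.5197°
wrap2 = π + 2β = 192.4803°
tangent length = C·cosβ = 91.4549
L = r1·wrap1 + r2·wrap2 + 2·C·cosβ = 3·2.9238 + 13·3.3594 + 2·91.4549 = 235.3535

L=235.354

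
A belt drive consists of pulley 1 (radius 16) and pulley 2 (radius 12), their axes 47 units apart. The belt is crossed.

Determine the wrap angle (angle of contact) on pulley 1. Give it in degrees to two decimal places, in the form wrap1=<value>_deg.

wrap1=253.13_deg

crossed belt: β = asin((r1+r2)/C) = asin(28/47) = 36.5657°
wrap1 = wrap2 = π + 2β = 253.1315°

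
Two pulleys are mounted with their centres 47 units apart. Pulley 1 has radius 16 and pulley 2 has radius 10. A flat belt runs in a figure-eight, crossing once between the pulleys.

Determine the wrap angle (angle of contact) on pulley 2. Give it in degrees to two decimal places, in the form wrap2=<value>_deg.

crossed belt: β = asin((r1+r2)/C) = asin(26/47) = 33.5862°
wrap1 = wrap2 = π + 2β = 247.1725°

wrap2=247.17_deg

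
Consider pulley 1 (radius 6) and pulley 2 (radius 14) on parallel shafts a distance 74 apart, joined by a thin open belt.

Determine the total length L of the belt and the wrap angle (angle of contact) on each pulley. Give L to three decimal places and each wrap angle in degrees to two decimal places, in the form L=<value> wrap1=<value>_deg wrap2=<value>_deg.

L=211.698 wrap1=167.59_deg wrap2=192.41_deg

open belt: β = asin((r2−r1)/C) = asin(8/74) = 6.2063°
wrap1 = π − 2β = 167.5875°
wrap2 = π + 2β = 192.4125°
tangent length = C·cosβ = 73.5663
L = r1·wrap1 + r2·wrap2 + 2·C·cosβ = 6·2.9250 + 14·3.3582 + 2·73.5663 = 211.6976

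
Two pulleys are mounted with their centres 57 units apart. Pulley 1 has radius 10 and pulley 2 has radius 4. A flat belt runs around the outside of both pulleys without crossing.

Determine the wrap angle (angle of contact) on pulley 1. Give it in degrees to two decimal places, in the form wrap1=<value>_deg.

wrap1=192.08_deg

open belt: β = asin((r2−r1)/C) = asin(-6/57) = -6.0423°
wrap1 = π − 2β = 192.0847°
wrap2 = π + 2β = 167.9153°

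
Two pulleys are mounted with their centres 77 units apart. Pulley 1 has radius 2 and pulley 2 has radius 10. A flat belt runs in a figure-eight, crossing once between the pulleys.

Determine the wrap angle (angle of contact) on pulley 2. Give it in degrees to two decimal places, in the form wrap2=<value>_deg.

wrap2=197.93_deg

crossed belt: β = asin((r1+r2)/C) = asin(12/77) = 8.9658°
wrap1 = wrap2 = π + 2β = 197.9315°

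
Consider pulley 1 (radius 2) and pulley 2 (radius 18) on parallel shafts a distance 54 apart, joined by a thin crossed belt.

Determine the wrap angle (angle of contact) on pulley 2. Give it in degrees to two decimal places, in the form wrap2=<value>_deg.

crossed belt: β = asin((r1+r2)/C) = asin(20/54) = 21.7385°
wrap1 = wrap2 = π + 2β = 223.4769°

wrap2=223.48_deg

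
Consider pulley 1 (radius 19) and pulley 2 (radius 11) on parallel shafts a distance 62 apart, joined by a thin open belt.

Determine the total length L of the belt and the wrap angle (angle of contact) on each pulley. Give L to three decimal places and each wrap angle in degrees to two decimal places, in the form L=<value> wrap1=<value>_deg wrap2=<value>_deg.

open belt: β = asin((r2−r1)/C) = asin(-8/62) = -7.4137°
wrap1 = π − 2β = 194.8273°
wrap2 = π + 2β = 165.1727°
tangent length = C·cosβ = 61.4817
L = r1·wrap1 + r2·wrap2 + 2·C·cosβ = 19·3.4004 + 11·2.8828 + 2·61.4817 = 219.2815

L=219.281 wrap1=194.83_deg wrap2=165.17_deg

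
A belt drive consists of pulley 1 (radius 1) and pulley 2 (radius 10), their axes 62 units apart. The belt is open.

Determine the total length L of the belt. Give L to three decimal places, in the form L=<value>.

L=159.866

open belt: β = asin((r2−r1)/C) = asin(9/62) = 8.3466°
wrap1 = π − 2β = 163.3068°
wrap2 = π + 2β = 196.6932°
tangent length = C·cosβ = 61.3433
L = r1·wrap1 + r2·wrap2 + 2·C·cosβ = 1·2.8502 + 10·3.4329 + 2·61.3433 = 159.8663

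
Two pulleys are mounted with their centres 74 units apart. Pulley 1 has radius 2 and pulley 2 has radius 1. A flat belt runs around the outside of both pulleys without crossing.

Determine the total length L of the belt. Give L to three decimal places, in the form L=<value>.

open belt: β = asin((r2−r1)/C) = asin(-1/74) = -0.7743°
wrap1 = π − 2β = 181.5486°
wrap2 = π + 2β = 178.4514°
tangent length = C·cosβ = 73.9932
L = r1·wrap1 + r2·wrap2 + 2·C·cosβ = 2·3.1686 + 1·3.1146 + 2·73.9932 = 157.4383

L=157.438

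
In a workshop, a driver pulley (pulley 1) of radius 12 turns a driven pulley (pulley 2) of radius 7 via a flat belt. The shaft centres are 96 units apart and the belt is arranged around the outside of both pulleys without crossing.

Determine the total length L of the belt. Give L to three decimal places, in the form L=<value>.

open belt: β = asin((r2−r1)/C) = asin(-5/96) = -2.9855°
wrap1 = π − 2β = 185.9710°
wrap2 = π + 2β = 174.0290°
tangent length = C·cosβ = 95.8697
L = r1·wrap1 + r2·wrap2 + 2·C·cosβ = 12·3.2458 + 7·3.0374 + 2·95.8697 = 251.9507

L=251.951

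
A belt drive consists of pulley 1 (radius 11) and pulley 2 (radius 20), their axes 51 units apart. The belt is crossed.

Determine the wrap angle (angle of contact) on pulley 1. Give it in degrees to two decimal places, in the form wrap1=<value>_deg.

crossed belt: β = asin((r1+r2)/C) = asin(31/51) = 37.4337°
wrap1 = wrap2 = π + 2β = 254.8674°

wrap1=254.87_deg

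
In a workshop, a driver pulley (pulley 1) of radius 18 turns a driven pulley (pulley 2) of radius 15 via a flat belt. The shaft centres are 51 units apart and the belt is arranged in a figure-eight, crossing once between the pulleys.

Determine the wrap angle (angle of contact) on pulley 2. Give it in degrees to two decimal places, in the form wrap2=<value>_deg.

wrap2=260.64_deg

crossed belt: β = asin((r1+r2)/C) = asin(33/51) = 40.3202°
wrap1 = wrap2 = π + 2β = 260.6404°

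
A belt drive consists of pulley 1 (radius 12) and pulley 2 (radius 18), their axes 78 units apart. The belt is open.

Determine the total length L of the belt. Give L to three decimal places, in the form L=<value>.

open belt: β = asin((r2−r1)/C) = asin(6/78) = 4.4117°
wrap1 = π − 2β = 171.1765°
wrap2 = π + 2β = 188.8235°
tangent length = C·cosβ = 77.7689
L = r1·wrap1 + r2·wrap2 + 2·C·cosβ = 12·2.9876 + 18·3.2956 + 2·77.7689 = 250.7095

L=250.710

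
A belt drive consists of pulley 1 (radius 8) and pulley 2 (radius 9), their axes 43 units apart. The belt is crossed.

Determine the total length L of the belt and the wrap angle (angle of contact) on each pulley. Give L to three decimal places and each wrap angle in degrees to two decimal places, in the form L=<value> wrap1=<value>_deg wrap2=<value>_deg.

L=146.220 wrap1=226.58_deg wrap2=226.58_deg

crossed belt: β = asin((r1+r2)/C) = asin(17/43) = 23.2877°
wrap1 = wrap2 = π + 2β = 226.5755°
tangent length = C·cosβ = 39.4968
L = (r1+r2)·wrap + 2·C·cosβ = 17·3.9545 + 2·39.4968 = 146.2200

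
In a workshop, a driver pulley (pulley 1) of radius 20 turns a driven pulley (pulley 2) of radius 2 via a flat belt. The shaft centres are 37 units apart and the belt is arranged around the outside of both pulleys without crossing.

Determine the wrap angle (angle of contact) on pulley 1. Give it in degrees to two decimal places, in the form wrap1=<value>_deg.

open belt: β = asin((r2−r1)/C) = asin(-18/37) = -29.1099°
wrap1 = π − 2β = 238.2198°
wrap2 = π + 2β = 121.7802°

wrap1=238.22_deg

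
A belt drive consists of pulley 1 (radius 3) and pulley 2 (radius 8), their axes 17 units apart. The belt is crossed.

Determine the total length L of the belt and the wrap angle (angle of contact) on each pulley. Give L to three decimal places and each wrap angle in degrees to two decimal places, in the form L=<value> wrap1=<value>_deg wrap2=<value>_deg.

crossed belt: β = asin((r1+r2)/C) = asin(11/17) = 40.3202°
wrap1 = wrap2 = π + 2β = 260.6404°
tangent length = C·cosβ = 12.9615
L = (r1+r2)·wrap + 2·C·cosβ = 11·4.5490 + 2·12.9615 = 75.9623

L=75.962 wrap1=260.64_deg wrap2=260.64_deg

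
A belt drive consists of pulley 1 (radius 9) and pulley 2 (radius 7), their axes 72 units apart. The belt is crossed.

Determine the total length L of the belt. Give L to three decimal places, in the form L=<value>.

crossed belt: β = asin((r1+r2)/C) = asin(16/72) = 12.8396°
wrap1 = wrap2 = π + 2β = 205.6792°
tangent length = C·cosβ = 70.1997
L = (r1+r2)·wrap + 2·C·cosβ = 16·3.5898 + 2·70.1997 = 197.8359

L=197.836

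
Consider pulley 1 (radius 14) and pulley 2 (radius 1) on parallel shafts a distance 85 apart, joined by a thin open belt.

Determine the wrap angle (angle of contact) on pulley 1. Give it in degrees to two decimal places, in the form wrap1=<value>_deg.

wrap1=197.59_deg

open belt: β = asin((r2−r1)/C) = asin(-13/85) = -8.7974°
wrap1 = π − 2β = 197.5948°
wrap2 = π + 2β = 162.4052°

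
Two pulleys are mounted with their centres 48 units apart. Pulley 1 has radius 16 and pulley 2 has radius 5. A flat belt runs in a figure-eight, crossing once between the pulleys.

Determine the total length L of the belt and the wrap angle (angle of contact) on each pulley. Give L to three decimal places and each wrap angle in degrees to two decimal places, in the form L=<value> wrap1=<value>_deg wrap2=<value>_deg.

L=171.317 wrap1=231.89_deg wrap2=231.89_deg

crossed belt: β = asin((r1+r2)/C) = asin(21/48) = 25.9445°
wrap1 = wrap2 = π + 2β = 231.8890°
tangent length = C·cosβ = 43.1625
L = (r1+r2)·wrap + 2·C·cosβ = 21·4.0472 + 2·43.1625 = 171.3167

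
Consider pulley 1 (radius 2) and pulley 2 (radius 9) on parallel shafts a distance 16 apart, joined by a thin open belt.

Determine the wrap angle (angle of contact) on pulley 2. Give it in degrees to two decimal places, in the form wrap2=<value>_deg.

wrap2=231.89_deg

open belt: β = asin((r2−r1)/C) = asin(7/16) = 25.9445°
wrap1 = π − 2β = 128.1110°
wrap2 = π + 2β = 231.8890°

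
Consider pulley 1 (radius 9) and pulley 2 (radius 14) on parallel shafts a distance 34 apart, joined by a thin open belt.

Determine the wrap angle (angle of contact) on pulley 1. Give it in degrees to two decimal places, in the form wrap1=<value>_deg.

wrap1=163.09_deg

open belt: β = asin((r2−r1)/C) = asin(5/34) = 8.4565°
wrap1 = π − 2β = 163.0870°
wrap2 = π + 2β = 196.9130°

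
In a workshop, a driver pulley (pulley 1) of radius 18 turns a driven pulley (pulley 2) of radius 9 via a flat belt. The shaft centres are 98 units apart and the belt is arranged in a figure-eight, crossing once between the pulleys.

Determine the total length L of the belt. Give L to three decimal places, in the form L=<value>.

L=288.310

crossed belt: β = asin((r1+r2)/C) = asin(27/98) = 15.9924°
wrap1 = wrap2 = π + 2β = 211.9848°
tangent length = C·cosβ = 94.2072
L = (r1+r2)·wrap + 2·C·cosβ = 27·3.6998 + 2·94.2072 = 288.3099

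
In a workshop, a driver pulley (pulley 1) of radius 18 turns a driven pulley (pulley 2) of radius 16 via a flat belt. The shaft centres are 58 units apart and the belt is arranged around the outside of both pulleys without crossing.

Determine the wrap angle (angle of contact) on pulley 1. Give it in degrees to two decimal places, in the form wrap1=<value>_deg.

open belt: β = asin((r2−r1)/C) = asin(-2/58) = -1.9761°
wrap1 = π − 2β = 183.9522°
wrap2 = π + 2β = 176.0478°

wrap1=183.95_deg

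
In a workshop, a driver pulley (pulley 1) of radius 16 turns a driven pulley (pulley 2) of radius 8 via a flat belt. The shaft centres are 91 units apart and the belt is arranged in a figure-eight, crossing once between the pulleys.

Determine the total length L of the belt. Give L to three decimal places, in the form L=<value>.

crossed belt: β = asin((r1+r2)/C) = asin(24/91) = 15.2919°
wrap1 = wrap2 = π + 2β = 210.5837°
tangent length = C·cosβ = 87.7781
L = (r1+r2)·wrap + 2·C·cosβ = 24·3.6754 + 2·87.7781 = 263.7654

L=263.765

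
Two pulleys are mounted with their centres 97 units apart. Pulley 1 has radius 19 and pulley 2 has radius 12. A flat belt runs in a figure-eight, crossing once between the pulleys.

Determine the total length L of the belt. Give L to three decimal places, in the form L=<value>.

L=301.384

crossed belt: β = asin((r1+r2)/C) = asin(31/97) = 18.6380°
wrap1 = wrap2 = π + 2β = 217.2760°
tangent length = C·cosβ = 91.9130
L = (r1+r2)·wrap + 2·C·cosβ = 31·3.7922 + 2·91.9130 = 301.3836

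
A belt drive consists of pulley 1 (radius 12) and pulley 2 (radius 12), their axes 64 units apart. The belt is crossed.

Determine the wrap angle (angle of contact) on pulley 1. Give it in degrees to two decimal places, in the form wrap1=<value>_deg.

wrap1=224.05_deg

crossed belt: β = asin((r1+r2)/C) = asin(24/64) = 22.0243°
wrap1 = wrap2 = π + 2β = 224.0486°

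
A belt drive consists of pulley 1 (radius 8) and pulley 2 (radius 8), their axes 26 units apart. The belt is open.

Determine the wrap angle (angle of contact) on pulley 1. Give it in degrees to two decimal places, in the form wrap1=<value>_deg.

open belt: β = asin((r2−r1)/C) = asin(0/26) = 0.0000°
wrap1 = π − 2β = 180.0000°
wrap2 = π + 2β = 180.0000°

wrap1=180.00_deg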